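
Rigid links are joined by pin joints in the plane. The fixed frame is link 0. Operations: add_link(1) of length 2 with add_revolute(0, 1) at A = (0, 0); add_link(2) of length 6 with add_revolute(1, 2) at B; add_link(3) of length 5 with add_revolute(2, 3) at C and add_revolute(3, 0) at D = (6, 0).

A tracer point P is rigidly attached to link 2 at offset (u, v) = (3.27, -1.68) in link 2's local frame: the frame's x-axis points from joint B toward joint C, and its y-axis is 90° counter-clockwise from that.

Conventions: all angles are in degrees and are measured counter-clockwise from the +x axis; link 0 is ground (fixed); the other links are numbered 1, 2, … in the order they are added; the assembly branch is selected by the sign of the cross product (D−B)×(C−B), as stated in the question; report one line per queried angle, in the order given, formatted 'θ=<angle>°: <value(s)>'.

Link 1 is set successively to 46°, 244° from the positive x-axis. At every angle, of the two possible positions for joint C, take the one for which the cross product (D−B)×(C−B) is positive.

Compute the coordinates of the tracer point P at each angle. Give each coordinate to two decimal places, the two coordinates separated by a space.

A=(0,0), D=(6.00,0)
θ=46°: B = A + 2.00·(cos46°, sin46°) = (1.3893, 1.4387)
θ=46°: |BD| = 4.8299
θ=46°: circle(B,6.00) ∩ circle(D,5.00): a=3.5537, h=4.8344
θ=46°:   candidates: C₊=(6.2217,4.9951) cross=23.350; C₋=(3.3417,-4.2348) cross=-23.350
θ=46°:   branch + wants cross > 0 → take C=(6.2217,4.9951) (cross=23.350)
θ=46°: ex = (C−B)/|BC| = (0.8054,0.5927); ey = (-0.5927,0.8054)
θ=46°: P = B + 3.27·ex + -1.68·ey = (5.0188,2.0238)
θ=244°: B = A + 2.00·(cos244°, sin244°) = (-0.8767, -1.7976)
θ=244°: |BD| = 7.1078
θ=244°: circle(B,6.00) ∩ circle(D,5.00): a=4.3277, h=4.1558
θ=244°:   candidates: C₊=(2.2592,3.3176) cross=29.539; C₋=(4.3613,-4.7238) cross=-29.539
θ=244°:   branch + wants cross > 0 → take C=(2.2592,3.3176) (cross=29.539)
θ=244°: ex = (C−B)/|BC| = (0.5227,0.8525); ey = (-0.8525,0.5227)
θ=244°: P = B + 3.27·ex + -1.68·ey = (2.2646,0.1121)

θ=46°: 5.02 2.02
θ=244°: 2.26 0.11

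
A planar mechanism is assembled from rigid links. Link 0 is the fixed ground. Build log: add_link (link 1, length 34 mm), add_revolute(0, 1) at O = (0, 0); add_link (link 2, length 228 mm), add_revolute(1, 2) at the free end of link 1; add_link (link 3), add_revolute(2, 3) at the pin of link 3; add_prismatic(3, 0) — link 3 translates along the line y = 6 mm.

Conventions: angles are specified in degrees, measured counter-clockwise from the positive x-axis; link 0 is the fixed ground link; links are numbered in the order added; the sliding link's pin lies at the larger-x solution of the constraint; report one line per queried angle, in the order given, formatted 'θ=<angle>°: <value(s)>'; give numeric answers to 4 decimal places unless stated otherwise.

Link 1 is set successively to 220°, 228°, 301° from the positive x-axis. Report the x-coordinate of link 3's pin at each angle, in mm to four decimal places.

geometry: r = 34 mm, L = 228 mm, e = 6 mm
θ=220°: crank pin P = (r cos θ, r sin θ) = (-26.045511, -21.854779)
θ=220°: h = r sin θ − e = -21.854779 − 6 = -27.854779
θ=220°: x = r cos θ + √(L² − h²) = -26.045511 + 226.292093 = 200.246582
θ=228°: crank pin P = (r cos θ, r sin θ) = (-22.750441, -25.266924)
θ=228°: h = r sin θ − e = -25.266924 − 6 = -31.266924
θ=228°: x = r cos θ + √(L² − h²) = -22.750441 + 225.845920 = 203.095479
θ=301°: crank pin P = (r cos θ, r sin θ) = (17.511295, -29.143688)
θ=301°: h = r sin θ − e = -29.143688 − 6 = -35.143688
θ=301°: x = r cos θ + √(L² − h²) = 17.511295 + 225.275212 = 242.786507

θ=220°: 200.2466
θ=228°: 203.0955
θ=301°: 242.7865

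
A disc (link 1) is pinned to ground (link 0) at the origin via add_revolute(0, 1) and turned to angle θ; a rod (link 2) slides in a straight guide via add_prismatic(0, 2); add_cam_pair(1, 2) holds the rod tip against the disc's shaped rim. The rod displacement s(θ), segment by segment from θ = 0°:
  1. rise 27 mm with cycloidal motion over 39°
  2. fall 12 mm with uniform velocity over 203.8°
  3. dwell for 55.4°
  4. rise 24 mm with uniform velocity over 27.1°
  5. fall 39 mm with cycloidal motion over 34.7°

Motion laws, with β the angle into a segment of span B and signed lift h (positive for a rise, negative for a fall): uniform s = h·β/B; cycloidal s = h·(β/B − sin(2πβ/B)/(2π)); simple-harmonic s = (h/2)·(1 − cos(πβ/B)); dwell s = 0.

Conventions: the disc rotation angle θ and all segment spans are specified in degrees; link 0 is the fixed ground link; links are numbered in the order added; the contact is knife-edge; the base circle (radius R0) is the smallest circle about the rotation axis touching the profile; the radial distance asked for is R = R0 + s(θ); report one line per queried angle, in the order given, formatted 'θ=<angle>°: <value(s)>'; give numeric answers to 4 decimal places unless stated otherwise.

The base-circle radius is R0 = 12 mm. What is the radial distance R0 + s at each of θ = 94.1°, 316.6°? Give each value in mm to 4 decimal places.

segment 1 (0° to 39°, cycloidal, h = 27) is passed completely: s = 0.0000 + (27) = 27.0000
θ = 94.1° falls in segment 2 (39° to 242.8°, uniform, h = -12): β = 94.1 − 39 = 55.1°, B = 203.8°; Δs = -12·55.1/203.8 = -3.2444; s = 27.0000 − 3.2444 = 23.7556
segment 2 (39° to 242.8°, uniform, h = -12) is passed completely: s = 27.0000 + (-12) = 15.0000
segment 3 (242.8° to 298.2°, dwell): s unchanged at 15.0000
θ = 316.6° falls in segment 4 (298.2° to 325.3°, uniform, h = 24): β = 316.6 − 298.2 = 18.4°, B = 27.1°; Δs = 24·18.4/27.1 = 16.2952; s = 15.0000 + 16.2952 = 31.2952
θ=94.1°: R = R0 + s = 12 + 23.7556 = 35.7556
θ=316.6°: R = R0 + s = 12 + 31.2952 = 43.2952

θ=94.1°: 35.7556
θ=316.6°: 43.2952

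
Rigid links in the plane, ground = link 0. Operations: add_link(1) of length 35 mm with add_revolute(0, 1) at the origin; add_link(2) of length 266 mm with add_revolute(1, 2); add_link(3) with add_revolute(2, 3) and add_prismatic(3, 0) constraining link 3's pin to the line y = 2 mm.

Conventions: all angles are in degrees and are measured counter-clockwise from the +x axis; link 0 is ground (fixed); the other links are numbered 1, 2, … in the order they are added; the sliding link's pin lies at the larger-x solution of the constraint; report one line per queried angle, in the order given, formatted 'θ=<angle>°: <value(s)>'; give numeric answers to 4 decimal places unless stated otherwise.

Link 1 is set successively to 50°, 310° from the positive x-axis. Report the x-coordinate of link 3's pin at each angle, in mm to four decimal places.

geometry: r = 35 mm, L = 266 mm, e = 2 mm
θ=50°: crank pin P = (r cos θ, r sin θ) = (22.497566, 26.811556)
θ=50°: h = r sin θ − e = 26.811556 − 2 = 24.811556
θ=50°: x = r cos θ + √(L² − h²) = 22.497566 + 264.840304 = 287.337871
θ=310°: crank pin P = (r cos θ, r sin θ) = (22.497566, -26.811556)
θ=310°: h = r sin θ − e = -26.811556 − 2 = -28.811556
θ=310°: x = r cos θ + √(L² − h²) = 22.497566 + 264.435047 = 286.932614

θ=50°: 287.3379
θ=310°: 286.9326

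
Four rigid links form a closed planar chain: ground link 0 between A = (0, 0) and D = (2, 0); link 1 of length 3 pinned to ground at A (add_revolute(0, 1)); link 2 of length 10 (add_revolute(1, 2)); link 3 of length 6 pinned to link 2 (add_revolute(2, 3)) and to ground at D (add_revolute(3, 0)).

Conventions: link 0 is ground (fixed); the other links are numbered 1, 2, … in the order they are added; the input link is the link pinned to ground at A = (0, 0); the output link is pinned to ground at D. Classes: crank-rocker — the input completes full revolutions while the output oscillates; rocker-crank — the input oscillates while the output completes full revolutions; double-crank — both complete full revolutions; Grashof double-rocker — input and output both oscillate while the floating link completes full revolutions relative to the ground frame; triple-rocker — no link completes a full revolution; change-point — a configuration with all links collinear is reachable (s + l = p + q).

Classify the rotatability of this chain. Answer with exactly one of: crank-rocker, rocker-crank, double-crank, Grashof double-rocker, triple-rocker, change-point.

lengths: ground=2, input=3, coupler=10, output=6
sorted: s=2 (shortest), l=10 (longest), p+q=9
s + l = 12 vs p + q = 9
s + l > p + q → non-Grashof → no link fully rotates → triple-rocker

triple-rocker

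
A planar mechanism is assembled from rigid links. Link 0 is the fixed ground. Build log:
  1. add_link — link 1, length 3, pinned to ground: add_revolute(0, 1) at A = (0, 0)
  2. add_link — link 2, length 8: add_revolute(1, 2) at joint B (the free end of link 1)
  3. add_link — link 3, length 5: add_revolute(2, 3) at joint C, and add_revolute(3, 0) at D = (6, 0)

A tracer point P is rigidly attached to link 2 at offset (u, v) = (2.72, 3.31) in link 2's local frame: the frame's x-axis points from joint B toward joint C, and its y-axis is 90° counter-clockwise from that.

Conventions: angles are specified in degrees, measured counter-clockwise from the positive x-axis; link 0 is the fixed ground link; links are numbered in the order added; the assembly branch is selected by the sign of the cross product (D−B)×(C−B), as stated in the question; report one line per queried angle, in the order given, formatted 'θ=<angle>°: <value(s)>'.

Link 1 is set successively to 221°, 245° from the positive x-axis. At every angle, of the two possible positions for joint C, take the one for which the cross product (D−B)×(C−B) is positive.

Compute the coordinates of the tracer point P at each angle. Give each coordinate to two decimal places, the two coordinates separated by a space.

A=(0,0), D=(6.00,0)
θ=221°: B = A + 3.00·(cos221°, sin221°) = (-2.2641, -1.9682)
θ=221°: |BD| = 8.4953
θ=221°: circle(B,8.00) ∩ circle(D,5.00): a=6.5430, h=4.6031
θ=221°:   candidates: C₊=(3.0344,4.0256) cross=39.105; C₋=(5.1673,-4.9302) cross=-39.105
θ=221°:   branch + wants cross > 0 → take C=(3.0344,4.0256) (cross=39.105)
θ=221°: ex = (C−B)/|BC| = (0.6623,0.7492); ey = (-0.7492,0.6623)
θ=221°: P = B + 2.72·ex + 3.31·ey = (-2.9425,2.2620)
θ=245°: B = A + 3.00·(cos245°, sin245°) = (-1.2679, -2.7189)
θ=245°: |BD| = 7.7598
θ=245°: circle(B,8.00) ∩ circle(D,5.00): a=6.3928, h=4.8095
θ=245°:   candidates: C₊=(3.0345,4.0257) cross=37.321; C₋=(6.4049,-4.9836) cross=-37.321
θ=245°:   branch + wants cross > 0 → take C=(3.0345,4.0257) (cross=37.321)
θ=245°: ex = (C−B)/|BC| = (0.5378,0.8431); ey = (-0.8431,0.5378)
θ=245°: P = B + 2.72·ex + 3.31·ey = (-2.5956,1.3543)

θ=221°: -2.94 2.26
θ=245°: -2.60 1.35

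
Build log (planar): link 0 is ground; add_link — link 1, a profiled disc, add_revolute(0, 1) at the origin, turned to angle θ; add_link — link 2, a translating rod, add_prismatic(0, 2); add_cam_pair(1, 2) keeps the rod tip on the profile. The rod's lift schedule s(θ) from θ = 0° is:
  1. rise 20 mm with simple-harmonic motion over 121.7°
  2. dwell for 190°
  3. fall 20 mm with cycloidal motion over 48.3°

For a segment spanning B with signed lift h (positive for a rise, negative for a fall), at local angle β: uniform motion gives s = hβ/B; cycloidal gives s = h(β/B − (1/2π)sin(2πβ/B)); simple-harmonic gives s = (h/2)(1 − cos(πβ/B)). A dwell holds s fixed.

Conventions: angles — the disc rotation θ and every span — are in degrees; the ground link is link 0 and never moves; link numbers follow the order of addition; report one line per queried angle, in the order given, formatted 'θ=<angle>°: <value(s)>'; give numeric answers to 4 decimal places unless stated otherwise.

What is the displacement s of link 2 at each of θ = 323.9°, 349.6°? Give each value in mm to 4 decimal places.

seg 1 [0°–121.7°] simple-harmonic, h=20: full span → s += 20 → s = 20.0000
seg 2 [121.7°–311.7°] dwell: s stays 20.0000
seg 3 [311.7°–360°] cycloidal, h=-20: θ=323.9° here. β=12.2, B=48.3. -20·(0.2526 − sin(2π·0.2526)/(2π)) = -1.8691 → s = 18.1309
seg 3 [311.7°–360°] cycloidal, h=-20: θ=349.6° here. β=37.9, B=48.3. -20·(0.7847 − sin(2π·0.7847)/(2π)) = -18.8014 → s = 1.1986

θ=323.9°: 18.1309
θ=349.6°: 1.1986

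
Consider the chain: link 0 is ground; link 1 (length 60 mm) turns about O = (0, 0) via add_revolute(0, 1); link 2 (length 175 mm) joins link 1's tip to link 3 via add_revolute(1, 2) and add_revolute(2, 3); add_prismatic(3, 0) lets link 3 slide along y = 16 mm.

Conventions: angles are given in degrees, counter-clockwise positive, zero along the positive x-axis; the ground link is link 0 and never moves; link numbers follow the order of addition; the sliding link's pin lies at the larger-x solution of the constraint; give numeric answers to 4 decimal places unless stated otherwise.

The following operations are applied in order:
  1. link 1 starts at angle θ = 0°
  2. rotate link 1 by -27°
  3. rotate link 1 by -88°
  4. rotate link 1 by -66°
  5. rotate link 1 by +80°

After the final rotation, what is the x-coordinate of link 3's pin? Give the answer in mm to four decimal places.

geometry: r = 60 mm, L = 175 mm, e = 16 mm; θ starts at 0°
rotate link 1 by -27°: θ ← 0° -27° = -27°
rotate link 1 by -88°: θ ← -27° -88° = -115°
rotate link 1 by -66°: θ ← -115° -66° = -181°
rotate link 1 by +80°: θ ← -181° +80° = -101°
crank pin P = (r cos θ, r sin θ) = (-11.448540, -58.897631)
h = r sin θ − e = -58.897631 − 16 = -74.897631
x = r cos θ + √(L² − h²) = -11.448540 + 158.162400 = 146.713861

146.7139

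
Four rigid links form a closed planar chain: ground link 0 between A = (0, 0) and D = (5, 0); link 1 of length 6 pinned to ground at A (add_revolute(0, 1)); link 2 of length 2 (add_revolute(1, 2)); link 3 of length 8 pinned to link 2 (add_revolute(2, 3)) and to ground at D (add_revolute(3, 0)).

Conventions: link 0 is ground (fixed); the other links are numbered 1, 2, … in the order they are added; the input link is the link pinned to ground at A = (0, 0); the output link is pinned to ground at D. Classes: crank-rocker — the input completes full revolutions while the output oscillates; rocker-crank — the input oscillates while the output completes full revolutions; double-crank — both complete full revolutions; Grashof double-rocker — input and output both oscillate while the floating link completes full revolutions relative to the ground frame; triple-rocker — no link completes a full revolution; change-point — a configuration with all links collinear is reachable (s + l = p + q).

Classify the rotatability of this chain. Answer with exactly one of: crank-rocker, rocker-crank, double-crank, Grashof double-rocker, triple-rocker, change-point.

lengths: ground=5, input=6, coupler=2, output=8
sorted: s=2 (shortest), l=8 (longest), p+q=11
s + l = 10 vs p + q = 11
s + l < p + q (Grashof) with shortest = coupler link → Grashof double-rocker

Grashof double-rocker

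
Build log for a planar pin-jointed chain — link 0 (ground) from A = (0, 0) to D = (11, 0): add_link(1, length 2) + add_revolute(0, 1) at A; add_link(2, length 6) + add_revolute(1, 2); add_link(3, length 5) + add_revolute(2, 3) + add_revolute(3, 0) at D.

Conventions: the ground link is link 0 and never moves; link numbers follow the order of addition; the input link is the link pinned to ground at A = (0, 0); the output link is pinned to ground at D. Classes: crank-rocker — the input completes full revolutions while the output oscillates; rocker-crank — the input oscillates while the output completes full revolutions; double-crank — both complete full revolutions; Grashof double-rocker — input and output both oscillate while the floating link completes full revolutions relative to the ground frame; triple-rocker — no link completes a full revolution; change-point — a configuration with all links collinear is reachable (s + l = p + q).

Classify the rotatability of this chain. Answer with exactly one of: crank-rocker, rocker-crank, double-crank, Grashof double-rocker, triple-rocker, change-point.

lengths: ground=11, input=2, coupler=6, output=5
sorted: s=2 (shortest), l=11 (longest), p+q=11
s + l = 13 vs p + q = 11
s + l > p + q → non-Grashof → no link fully rotates → triple-rocker

triple-rocker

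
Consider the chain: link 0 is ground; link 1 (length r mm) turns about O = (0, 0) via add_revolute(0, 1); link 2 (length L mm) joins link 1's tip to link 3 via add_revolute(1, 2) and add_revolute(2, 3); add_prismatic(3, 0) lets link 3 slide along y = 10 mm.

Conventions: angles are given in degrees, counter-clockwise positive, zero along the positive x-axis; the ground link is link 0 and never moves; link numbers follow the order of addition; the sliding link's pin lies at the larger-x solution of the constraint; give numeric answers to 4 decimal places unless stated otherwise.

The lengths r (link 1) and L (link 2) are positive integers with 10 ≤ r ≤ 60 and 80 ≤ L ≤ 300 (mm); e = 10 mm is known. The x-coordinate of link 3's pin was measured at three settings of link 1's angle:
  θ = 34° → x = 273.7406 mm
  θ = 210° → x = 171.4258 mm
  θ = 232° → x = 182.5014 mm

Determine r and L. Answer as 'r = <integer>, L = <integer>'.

constraint per measurement: (x − r cos θ)² + (r sin θ − e)² = L²
subtracting the θ₁ and θ₂ equations cancels the r² and L² terms:
r = (x₁² − x₂²) / (2[(x₁cos θ₁ + e sin θ₁) − (x₂cos θ₂ + e sin θ₂)]) = 59.0000 → r = 59
L² = (x₁ − r cos θ₁)² + (r sin θ₁ − e)² = 51076.0018 → L = 226.0000 → L = 226
check at θ₃=232°: x = 182.5014 (printed 182.5014) ✓

r = 59, L = 226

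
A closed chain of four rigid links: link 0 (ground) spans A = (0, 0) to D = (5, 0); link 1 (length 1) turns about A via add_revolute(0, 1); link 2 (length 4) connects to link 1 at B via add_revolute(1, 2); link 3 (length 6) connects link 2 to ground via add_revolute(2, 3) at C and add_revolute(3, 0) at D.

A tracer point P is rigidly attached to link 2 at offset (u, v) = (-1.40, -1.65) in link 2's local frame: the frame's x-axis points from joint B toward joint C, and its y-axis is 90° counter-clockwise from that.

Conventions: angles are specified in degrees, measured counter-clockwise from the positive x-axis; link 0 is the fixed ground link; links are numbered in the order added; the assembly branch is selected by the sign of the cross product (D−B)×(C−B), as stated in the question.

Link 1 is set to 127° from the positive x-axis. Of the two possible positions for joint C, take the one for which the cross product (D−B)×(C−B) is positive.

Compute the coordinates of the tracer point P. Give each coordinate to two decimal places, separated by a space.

A=(0,0), D=(5.00,0)
B = A + 1.00·(cos127°, sin127°) = (-0.6018, 0.7986)
|BD| = 5.6585
circle(B,4.00) ∩ circle(D,6.00): a=1.0620, h=3.8565
  candidates: C₊=(0.9938,4.4666) cross=21.822; C₋=(-0.0948,-3.1691) cross=-21.822
  branch + wants cross > 0 → take C=(0.9938,4.4666) (cross=21.822)
ex = (C−B)/|BC| = (0.3989,0.9170); ey = (-0.9170,0.3989)
P = B + -1.40·ex + -1.65·ey = (0.3527,-1.1434)

0.35 -1.14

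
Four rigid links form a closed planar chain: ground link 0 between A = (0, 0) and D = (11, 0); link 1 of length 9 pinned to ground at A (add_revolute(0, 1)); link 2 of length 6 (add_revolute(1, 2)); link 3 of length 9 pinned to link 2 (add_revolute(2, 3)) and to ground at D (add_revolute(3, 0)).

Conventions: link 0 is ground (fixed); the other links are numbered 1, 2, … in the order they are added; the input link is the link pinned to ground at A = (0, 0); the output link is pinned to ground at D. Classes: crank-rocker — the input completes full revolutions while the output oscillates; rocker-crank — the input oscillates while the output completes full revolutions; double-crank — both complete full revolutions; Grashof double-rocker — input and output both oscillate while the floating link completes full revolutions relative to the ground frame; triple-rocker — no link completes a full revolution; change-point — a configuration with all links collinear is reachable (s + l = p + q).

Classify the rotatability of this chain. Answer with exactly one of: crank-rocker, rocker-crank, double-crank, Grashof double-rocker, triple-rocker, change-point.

lengths: ground=11, input=9, coupler=6, output=9
sorted: s=6 (shortest), l=11 (longest), p+q=18
s + l = 17 vs p + q = 18
s + l < p + q (Grashof) with shortest = coupler link → Grashof double-rocker

Grashof double-rocker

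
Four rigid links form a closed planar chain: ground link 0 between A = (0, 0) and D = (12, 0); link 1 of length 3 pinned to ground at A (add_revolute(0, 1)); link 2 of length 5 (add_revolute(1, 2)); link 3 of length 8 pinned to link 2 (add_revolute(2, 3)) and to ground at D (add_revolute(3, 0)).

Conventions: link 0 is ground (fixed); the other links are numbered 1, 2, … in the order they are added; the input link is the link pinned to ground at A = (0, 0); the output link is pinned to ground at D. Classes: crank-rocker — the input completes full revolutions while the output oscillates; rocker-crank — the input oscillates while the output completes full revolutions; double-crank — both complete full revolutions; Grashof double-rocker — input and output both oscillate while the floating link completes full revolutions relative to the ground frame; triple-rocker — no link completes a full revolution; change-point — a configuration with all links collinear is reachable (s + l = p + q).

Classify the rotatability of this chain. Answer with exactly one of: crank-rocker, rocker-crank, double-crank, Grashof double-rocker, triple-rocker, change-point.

lengths: ground=12, input=3, coupler=5, output=8
sorted: s=3 (shortest), l=12 (longest), p+q=13
s + l = 15 vs p + q = 13
s + l > p + q → non-Grashof → no link fully rotates → triple-rocker

triple-rocker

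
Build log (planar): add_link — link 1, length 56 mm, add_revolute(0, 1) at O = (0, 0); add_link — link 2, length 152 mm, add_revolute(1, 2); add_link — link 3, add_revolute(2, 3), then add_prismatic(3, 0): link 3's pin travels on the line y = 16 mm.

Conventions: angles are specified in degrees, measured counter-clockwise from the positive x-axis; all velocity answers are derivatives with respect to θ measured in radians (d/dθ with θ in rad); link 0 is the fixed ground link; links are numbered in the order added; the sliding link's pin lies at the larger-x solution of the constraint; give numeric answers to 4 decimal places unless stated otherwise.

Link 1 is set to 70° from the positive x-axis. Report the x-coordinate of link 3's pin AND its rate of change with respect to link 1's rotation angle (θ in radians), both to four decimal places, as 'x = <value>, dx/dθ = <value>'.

geometry: r = 56 mm, L = 152 mm, e = 16 mm
crank pin P = (r cos θ, r sin θ) = (19.153128, 52.622787)
h = r sin θ − e = 52.622787 − 16 = 36.622787
x = r cos θ + √(L² − h²) = 19.153128 + 147.522105 = 166.675233
dx/dθ = −r sin θ − h·r cos θ/√(L² − h²) (θ in radians; h = 36.622787) = -57.377606

x = 166.6752, dx/dθ = -57.3776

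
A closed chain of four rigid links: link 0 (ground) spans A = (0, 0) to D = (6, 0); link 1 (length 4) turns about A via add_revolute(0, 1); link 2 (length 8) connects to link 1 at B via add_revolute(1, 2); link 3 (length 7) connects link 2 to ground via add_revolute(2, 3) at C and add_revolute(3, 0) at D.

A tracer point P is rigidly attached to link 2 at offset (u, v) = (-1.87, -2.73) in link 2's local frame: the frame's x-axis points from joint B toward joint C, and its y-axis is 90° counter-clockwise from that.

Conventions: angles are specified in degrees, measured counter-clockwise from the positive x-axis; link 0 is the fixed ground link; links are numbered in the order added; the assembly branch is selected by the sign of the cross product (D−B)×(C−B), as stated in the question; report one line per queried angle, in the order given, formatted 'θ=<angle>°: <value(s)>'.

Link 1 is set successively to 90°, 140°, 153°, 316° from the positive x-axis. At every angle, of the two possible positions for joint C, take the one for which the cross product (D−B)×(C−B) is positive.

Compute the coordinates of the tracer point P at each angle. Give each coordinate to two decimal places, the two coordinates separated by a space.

A=(0,0), D=(6.00,0)
θ=90°: B = A + 4.00·(cos90°, sin90°) = (0.0000, 4.0000)
θ=90°: |BD| = 7.2111
θ=90°: circle(B,8.00) ∩ circle(D,7.00): a=4.6456, h=6.5129
θ=90°:   candidates: C₊=(7.4781,6.8422) cross=46.965; C₋=(0.2527,-3.9960) cross=-46.965
θ=90°:   branch + wants cross > 0 → take C=(7.4781,6.8422) (cross=46.965)
θ=90°: ex = (C−B)/|BC| = (0.9348,0.3553); ey = (-0.3553,0.9348)
θ=90°: P = B + -1.87·ex + -2.73·ey = (-0.7781,0.7837)
θ=140°: B = A + 4.00·(cos140°, sin140°) = (-3.0642, 2.5712)
θ=140°: |BD| = 9.4218
θ=140°: circle(B,8.00) ∩ circle(D,7.00): a=5.5069, h=5.8029
θ=140°:   candidates: C₊=(3.8173,6.6510) cross=54.674; C₋=(0.6501,-4.5143) cross=-54.674
θ=140°:   branch + wants cross > 0 → take C=(3.8173,6.6510) (cross=54.674)
θ=140°: ex = (C−B)/|BC| = (0.8602,0.5100); ey = (-0.5100,0.8602)
θ=140°: P = B + -1.87·ex + -2.73·ey = (-3.2805,-0.7308)
θ=153°: B = A + 4.00·(cos153°, sin153°) = (-3.5640, 1.8160)
θ=153°: |BD| = 9.7349
θ=153°: circle(B,8.00) ∩ circle(D,7.00): a=5.6379, h=5.6758
θ=153°:   candidates: C₊=(3.0337,6.3404) cross=55.253; C₋=(0.9161,-4.8119) cross=-55.253
θ=153°:   branch + wants cross > 0 → take C=(3.0337,6.3404) (cross=55.253)
θ=153°: ex = (C−B)/|BC| = (0.8247,0.5656); ey = (-0.5656,0.8247)
θ=153°: P = B + -1.87·ex + -2.73·ey = (-3.5623,-1.4931)
θ=316°: B = A + 4.00·(cos316°, sin316°) = (2.8774, -2.7786)
θ=316°: |BD| = 4.1799
θ=316°: circle(B,8.00) ∩ circle(D,7.00): a=3.8843, h=6.9938
θ=316°:   candidates: C₊=(1.1300,5.0282) cross=29.233; C₋=(10.4283,-5.4213) cross=-29.233
θ=316°:   branch + wants cross > 0 → take C=(1.1300,5.0282) (cross=29.233)
θ=316°: ex = (C−B)/|BC| = (-0.2184,0.9759); ey = (-0.9759,-0.2184)
θ=316°: P = B + -1.87·ex + -2.73·ey = (5.9499,-4.0072)

θ=90°: -0.78 0.78
θ=140°: -3.28 -0.73
θ=153°: -3.56 -1.49
θ=316°: 5.95 -4.01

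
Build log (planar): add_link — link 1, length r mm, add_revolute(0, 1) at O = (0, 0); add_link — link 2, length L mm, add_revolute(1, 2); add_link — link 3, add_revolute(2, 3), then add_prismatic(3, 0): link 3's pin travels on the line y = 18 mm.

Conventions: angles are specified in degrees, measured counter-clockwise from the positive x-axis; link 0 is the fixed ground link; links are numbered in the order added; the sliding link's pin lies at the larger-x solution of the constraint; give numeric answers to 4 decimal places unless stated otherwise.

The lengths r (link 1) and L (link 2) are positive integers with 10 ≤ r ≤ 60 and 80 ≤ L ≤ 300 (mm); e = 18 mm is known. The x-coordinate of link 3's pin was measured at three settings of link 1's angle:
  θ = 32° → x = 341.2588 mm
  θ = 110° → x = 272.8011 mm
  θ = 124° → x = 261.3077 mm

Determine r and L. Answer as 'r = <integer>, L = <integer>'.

constraint per measurement: (x − r cos θ)² + (r sin θ − e)² = L²
subtracting the θ₁ and θ₂ equations cancels the r² and L² terms:
r = (x₁² − x₂²) / (2[(x₁cos θ₁ + e sin θ₁) − (x₂cos θ₂ + e sin θ₂)]) = 56.0000 → r = 56
L² = (x₁ − r cos θ₁)² + (r sin θ₁ − e)² = 86436.0173 → L = 294.0000 → L = 294
check at θ₃=124°: x = 261.3077 (printed 261.3077) ✓

r = 56, L = 294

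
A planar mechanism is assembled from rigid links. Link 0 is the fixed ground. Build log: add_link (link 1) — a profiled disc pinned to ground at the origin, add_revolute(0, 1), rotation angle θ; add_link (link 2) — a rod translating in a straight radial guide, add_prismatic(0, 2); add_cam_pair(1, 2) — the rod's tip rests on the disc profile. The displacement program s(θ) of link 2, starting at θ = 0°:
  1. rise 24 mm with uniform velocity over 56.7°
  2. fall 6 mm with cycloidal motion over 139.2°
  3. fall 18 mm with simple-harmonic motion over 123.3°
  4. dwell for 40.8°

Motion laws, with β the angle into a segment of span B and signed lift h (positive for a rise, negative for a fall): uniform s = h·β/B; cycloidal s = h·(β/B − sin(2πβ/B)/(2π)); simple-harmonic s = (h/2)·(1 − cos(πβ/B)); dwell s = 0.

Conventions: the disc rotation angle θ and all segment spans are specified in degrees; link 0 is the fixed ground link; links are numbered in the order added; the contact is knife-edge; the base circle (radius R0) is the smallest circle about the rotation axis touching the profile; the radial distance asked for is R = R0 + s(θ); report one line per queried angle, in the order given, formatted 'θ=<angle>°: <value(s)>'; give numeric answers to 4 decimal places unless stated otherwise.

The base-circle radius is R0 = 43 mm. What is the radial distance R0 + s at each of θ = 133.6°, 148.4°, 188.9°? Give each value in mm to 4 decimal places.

seg 1 [0°–56.7°] uniform, h=24: full span → s += 24 → s = 24.0000
seg 2 [56.7°–195.9°] cycloidal, h=-6: θ=133.6° here. β=76.9, B=139.2. -6·(0.5524 − sin(2π·0.5524)/(2π)) = -3.6236 → s = 20.3764
seg 2 [56.7°–195.9°] cycloidal, h=-6: θ=148.4° here. β=91.7, B=139.2. -6·(0.6588 − sin(2π·0.6588)/(2π)) = -4.7549 → s = 19.2451
seg 2 [56.7°–195.9°] cycloidal, h=-6: θ=188.9° here. β=132.2, B=139.2. -6·(0.9497 − sin(2π·0.9497)/(2π)) = -5.9950 → s = 18.0050
θ=133.6°: R = R0 + s = 43 + 20.3764 = 63.3764
θ=148.4°: R = R0 + s = 43 + 19.2451 = 62.2451
θ=188.9°: R = R0 + s = 43 + 18.0050 = 61.0050

θ=133.6°: 63.3764
θ=148.4°: 62.2451
θ=188.9°: 61.0050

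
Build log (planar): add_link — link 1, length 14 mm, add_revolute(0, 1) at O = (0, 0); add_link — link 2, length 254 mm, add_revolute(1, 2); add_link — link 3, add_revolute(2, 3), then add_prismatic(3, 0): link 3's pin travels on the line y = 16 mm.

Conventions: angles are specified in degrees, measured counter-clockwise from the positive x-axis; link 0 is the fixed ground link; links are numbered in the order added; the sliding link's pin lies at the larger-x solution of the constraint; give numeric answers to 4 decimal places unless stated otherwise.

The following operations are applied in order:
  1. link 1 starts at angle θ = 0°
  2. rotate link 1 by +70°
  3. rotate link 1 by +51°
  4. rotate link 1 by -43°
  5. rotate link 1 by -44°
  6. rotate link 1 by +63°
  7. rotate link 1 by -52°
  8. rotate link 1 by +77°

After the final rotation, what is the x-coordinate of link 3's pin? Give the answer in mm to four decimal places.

geometry: r = 14 mm, L = 254 mm, e = 16 mm; θ starts at 0°
rotate link 1 by +70°: θ ← 0° +70° = 70°
rotate link 1 by +51°: θ ← 70° +51° = 121°
rotate link 1 by -43°: θ ← 121° -43° = 78°
rotate link 1 by -44°: θ ← 78° -44° = 34°
rotate link 1 by +63°: θ ← 34° +63° = 97°
rotate link 1 by -52°: θ ← 97° -52° = 45°
rotate link 1 by +77°: θ ← 45° +77° = 122°
crank pin P = (r cos θ, r sin θ) = (-7.418870, 11.872673)
h = r sin θ − e = 11.872673 − 16 = -4.127327
x = r cos θ + √(L² − h²) = -7.418870 + 253.966465 = 246.547595

246.5476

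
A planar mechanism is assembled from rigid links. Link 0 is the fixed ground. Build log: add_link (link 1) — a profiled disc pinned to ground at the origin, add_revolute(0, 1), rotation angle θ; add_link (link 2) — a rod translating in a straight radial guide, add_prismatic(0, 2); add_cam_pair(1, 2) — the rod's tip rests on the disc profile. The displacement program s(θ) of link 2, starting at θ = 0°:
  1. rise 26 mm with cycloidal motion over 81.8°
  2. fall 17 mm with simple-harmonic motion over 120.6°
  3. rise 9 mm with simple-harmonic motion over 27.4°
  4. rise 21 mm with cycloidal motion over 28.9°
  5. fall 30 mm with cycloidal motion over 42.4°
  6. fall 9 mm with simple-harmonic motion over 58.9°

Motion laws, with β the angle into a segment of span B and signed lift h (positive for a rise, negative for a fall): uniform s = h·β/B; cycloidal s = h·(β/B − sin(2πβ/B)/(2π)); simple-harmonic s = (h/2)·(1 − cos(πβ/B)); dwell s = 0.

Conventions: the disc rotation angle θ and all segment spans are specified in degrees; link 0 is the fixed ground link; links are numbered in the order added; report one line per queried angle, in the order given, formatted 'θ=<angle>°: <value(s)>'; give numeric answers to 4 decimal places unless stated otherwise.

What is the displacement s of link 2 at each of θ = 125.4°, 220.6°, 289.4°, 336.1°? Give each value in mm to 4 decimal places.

seg 1 [0°–81.8°] cycloidal, h=26: full span → s += 26 → s = 26.0000
seg 2 [81.8°–202.4°] simple-harmonic, h=-17: θ=125.4° here. β=43.6, B=120.6. -17/2·(1 − cos(π·0.3615)) = -4.9178 → s = 21.0822
seg 2 [81.8°–202.4°] simple-harmonic, h=-17: full span → s += -17 → s = 9.0000
seg 3 [202.4°–229.8°] simple-harmonic, h=9: θ=220.6° here. β=18.2, B=27.4. 9/2·(1 − cos(π·0.6642)) = 6.7201 → s = 15.7201
seg 3 [202.4°–229.8°] simple-harmonic, h=9: full span → s += 9 → s = 18.0000
seg 4 [229.8°–258.7°] cycloidal, h=21: full span → s += 21 → s = 39.0000
seg 5 [258.7°–301.1°] cycloidal, h=-30: θ=289.4° here. β=30.7, B=42.4. -30·(0.7241 − sin(2π·0.7241)/(2π)) = -26.4331 → s = 12.5669
seg 5 [258.7°–301.1°] cycloidal, h=-30: full span → s += -30 → s = 9.0000
seg 6 [301.1°–360°] simple-harmonic, h=-9: θ=336.1° here. β=35, B=58.9. -9/2·(1 − cos(π·0.5942)) = -5.8127 → s = 3.1873

θ=125.4°: 21.0822
θ=220.6°: 15.7201
θ=289.4°: 12.5669
θ=336.1°: 3.1873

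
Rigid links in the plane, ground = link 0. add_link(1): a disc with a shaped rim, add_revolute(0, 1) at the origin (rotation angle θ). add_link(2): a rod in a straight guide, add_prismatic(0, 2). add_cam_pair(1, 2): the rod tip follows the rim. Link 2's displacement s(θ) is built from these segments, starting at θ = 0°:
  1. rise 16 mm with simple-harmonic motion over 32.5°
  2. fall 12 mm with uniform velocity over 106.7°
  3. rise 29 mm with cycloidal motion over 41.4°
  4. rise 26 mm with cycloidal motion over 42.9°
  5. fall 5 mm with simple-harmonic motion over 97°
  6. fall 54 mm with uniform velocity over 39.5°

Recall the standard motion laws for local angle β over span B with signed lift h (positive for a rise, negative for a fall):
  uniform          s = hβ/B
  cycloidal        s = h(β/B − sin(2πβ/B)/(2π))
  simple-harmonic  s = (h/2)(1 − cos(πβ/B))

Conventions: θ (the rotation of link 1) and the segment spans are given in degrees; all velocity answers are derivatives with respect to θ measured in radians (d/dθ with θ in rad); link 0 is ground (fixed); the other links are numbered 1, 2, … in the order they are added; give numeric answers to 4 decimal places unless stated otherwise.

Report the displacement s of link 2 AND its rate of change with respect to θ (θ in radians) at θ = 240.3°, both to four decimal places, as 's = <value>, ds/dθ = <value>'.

segment 1 (0° to 32.5°, simple-harmonic, h = 16) is passed completely: s = 0.0000 + (16) = 16.0000
segment 2 (32.5° to 139.2°, uniform, h = -12) is passed completely: s = 16.0000 + (-12) = 4.0000
segment 3 (139.2° to 180.6°, cycloidal, h = 29) is passed completely: s = 4.0000 + (29) = 33.0000
segment 4 (180.6° to 223.5°, cycloidal, h = 26) is passed completely: s = 33.0000 + (26) = 59.0000
θ = 240.3° falls in segment 5 (223.5° to 320.5°, simple-harmonic, h = -5): β = 240.3 − 223.5 = 16.8°, B = 97°; Δs = -5/2·(1 − cos(π·0.1732)) = -0.3610; s = 59.0000 − 0.3610 = 58.6390
velocity in seg [223.5°–320.5°] (simple-harmonic), θ in radians: β = 16.8° = 0.2932 rad, B = 97° = 1.6930 rad; ds/dθ = (πh/(2B)) sin(πβ/B) = (π·(-5)/(2·1.6930)) sin(π·0.1732) = -2.401504 mm/rad

s = 58.6390, ds/dθ = -2.4015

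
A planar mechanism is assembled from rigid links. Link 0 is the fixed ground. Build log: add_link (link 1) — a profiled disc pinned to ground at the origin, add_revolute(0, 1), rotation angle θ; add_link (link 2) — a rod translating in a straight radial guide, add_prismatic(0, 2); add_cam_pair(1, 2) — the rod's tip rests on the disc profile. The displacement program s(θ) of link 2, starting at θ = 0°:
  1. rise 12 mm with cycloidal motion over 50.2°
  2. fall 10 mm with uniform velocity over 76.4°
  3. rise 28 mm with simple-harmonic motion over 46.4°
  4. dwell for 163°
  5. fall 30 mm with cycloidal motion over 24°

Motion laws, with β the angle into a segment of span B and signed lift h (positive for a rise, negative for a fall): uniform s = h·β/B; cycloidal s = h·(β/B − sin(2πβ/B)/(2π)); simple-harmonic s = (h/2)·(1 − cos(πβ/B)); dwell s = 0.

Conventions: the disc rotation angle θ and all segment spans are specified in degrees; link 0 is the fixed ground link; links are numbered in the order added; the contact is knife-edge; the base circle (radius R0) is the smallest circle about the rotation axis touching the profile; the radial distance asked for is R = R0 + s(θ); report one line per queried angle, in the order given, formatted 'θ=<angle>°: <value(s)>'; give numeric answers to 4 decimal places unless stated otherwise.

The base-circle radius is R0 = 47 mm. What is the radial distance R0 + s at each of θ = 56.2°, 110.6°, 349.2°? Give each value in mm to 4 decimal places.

seg 1 [0°–50.2°] cycloidal, h=12: full span → s += 12 → s = 12.0000
seg 2 [50.2°–126.6°] uniform, h=-10: θ=56.2° here. β=6, B=76.4. -10·6/76.4 = -0.7853 → s = 11.2147
seg 2 [50.2°–126.6°] uniform, h=-10: θ=110.6° here. β=60.4, B=76.4. -10·60.4/76.4 = -7.9058 → s = 4.0942
seg 2 [50.2°–126.6°] uniform, h=-10: full span → s += -10 → s = 2.0000
seg 3 [126.6°–173°] simple-harmonic, h=28: full span → s += 28 → s = 30.0000
seg 4 [173°–336°] dwell: s stays 30.0000
seg 5 [336°–360°] cycloidal, h=-30: θ=349.2° here. β=13.2, B=24. -30·(0.5500 − sin(2π·0.5500)/(2π)) = -17.9754 → s = 12.0246
θ=56.2°: R = R0 + s = 47 + 11.2147 = 58.2147
θ=110.6°: R = R0 + s = 47 + 4.0942 = 51.0942
θ=349.2°: R = R0 + s = 47 + 12.0246 = 59.0246

θ=56.2°: 58.2147
θ=110.6°: 51.0942
θ=349.2°: 59.0246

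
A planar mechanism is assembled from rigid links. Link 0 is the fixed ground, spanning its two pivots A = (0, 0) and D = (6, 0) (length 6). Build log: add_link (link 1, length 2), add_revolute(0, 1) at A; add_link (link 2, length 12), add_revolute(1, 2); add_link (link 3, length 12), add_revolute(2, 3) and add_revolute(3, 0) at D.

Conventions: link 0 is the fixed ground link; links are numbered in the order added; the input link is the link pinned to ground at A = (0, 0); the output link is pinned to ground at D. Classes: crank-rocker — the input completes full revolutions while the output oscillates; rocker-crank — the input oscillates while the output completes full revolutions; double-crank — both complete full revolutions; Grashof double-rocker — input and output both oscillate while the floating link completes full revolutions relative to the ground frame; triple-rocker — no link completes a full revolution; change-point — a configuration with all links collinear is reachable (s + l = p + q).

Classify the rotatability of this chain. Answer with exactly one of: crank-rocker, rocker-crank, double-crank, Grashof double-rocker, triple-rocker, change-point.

lengths: ground=6, input=2, coupler=12, output=12
sorted: s=2 (shortest), l=12 (longest), p+q=18
s + l = 14 vs p + q = 18
s + l < p + q (Grashof) with shortest = input link → crank-rocker

crank-rocker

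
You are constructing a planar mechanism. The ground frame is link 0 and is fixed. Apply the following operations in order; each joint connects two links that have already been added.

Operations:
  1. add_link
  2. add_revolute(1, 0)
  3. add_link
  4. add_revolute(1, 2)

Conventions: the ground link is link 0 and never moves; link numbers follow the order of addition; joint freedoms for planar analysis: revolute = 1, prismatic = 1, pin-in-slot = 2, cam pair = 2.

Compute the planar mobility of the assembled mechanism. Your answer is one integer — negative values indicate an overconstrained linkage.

(L,J1,J2)=(1,0,0); link0 fixed
link1: (2,0,0)
R 1-0 [J1]: (2,1,0)
link2: (3,1,0)
R 1-2 [J1]: (3,2,0)
Grübler: 3·2 − 2·2 − 0 = 2

M = 2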